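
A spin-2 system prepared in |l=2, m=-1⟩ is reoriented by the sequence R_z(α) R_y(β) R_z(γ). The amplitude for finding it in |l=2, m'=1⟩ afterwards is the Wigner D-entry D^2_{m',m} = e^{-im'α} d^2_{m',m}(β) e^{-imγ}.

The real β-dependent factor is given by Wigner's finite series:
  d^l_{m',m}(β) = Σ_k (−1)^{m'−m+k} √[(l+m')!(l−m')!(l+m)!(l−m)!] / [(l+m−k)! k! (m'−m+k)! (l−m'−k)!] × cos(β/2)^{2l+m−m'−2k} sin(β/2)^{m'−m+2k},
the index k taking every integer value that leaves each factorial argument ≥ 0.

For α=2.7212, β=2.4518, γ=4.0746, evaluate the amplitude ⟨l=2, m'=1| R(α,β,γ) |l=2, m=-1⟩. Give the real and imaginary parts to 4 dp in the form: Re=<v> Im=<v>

First d^2_{1,-1}(β=2.4518), then the phase factors e^{-i(1)α} and e^{-i(-1)γ}:
c=cos(2.4518/2)=0.338099, s=sin(2.4518/2)=0.941111; N=√[6·1·1·6]=6.000000
The bounds max(0,m−m')=0 and min(l+m,l−m')=1 give 2 terms
  k=0: (−1)^2·6.0000/(2)·0.3381^2·0.9411^2 = +0.303732
  k=1: (−1)^3·6.0000/(6)·0.3381^0·0.9411^4 = -0.784445
d^2_{1,-1}(2.4518) = +0.303732 -0.784445 = -0.480713
D = (-0.912929-0.408119i)·(-0.480713)·(-0.595421-0.803414i) = -0.103684-0.469398i

Re=-0.1037 Im=-0.4694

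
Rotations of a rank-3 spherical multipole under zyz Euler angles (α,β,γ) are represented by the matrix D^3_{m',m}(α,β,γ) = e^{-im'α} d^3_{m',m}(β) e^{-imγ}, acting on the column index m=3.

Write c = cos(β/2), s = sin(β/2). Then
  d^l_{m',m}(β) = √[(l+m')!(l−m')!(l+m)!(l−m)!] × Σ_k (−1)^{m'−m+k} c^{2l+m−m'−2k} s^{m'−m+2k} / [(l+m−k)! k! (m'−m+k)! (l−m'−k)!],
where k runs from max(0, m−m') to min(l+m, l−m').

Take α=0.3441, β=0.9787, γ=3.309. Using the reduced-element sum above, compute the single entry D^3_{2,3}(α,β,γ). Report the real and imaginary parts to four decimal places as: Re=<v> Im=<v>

Split into d^3_{2,3}(β=0.9787) × two z-phases.
c=cos(0.9787/2)=0.882639, s=sin(0.9787/2)=0.470052; N=√[120·1·720·1]=293.938769
k: max(0,(3)−(2))=1 … min(3+(3),3−(2))=1
  k=1: (−1)^0·293.9388/(120)·0.8826^5·0.4701^1 = +0.616789
d^3_{2,3}(0.9787) = +0.616789
Phases: e^{-i·(2)·0.3441}=+0.772391-0.635148i, e^{-i·(3)·3.309}=-0.876515+0.481374i ⇒ D=-0.228994+0.572704i

Re=-0.2290 Im=0.5727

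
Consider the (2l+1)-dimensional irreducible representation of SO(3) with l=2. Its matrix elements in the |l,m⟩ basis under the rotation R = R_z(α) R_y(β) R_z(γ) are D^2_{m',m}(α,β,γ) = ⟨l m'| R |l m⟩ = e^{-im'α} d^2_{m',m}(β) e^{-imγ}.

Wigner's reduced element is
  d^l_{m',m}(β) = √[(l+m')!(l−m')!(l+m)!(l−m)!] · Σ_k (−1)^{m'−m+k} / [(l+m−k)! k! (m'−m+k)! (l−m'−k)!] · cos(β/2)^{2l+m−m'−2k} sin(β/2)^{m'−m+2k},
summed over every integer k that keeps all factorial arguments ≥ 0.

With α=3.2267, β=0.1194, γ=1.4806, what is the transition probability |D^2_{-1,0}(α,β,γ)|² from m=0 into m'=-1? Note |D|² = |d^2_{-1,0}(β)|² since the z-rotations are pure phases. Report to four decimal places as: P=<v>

P=0.0210

Split into d^2_{-1,0}(β=0.1194) × two z-phases.
With c≡cos(β/2)=0.998218 and s≡sin(β/2)=0.059665, N=[1·6·2·2]^{1/2}=4.898979
Admissible k: 1..2 (factorial args all ≥0)
  k=1: (−1)^0·4.8990/(2)·0.9982^3·0.0597^1 = +0.145368
  k=2: (−1)^1·4.8990/(2)·0.9982^1·0.0597^3 = -0.000519
d^2_{-1,0}(0.1194) = +0.145368 -0.000519 = +0.144849
|D^2_{-1,0}|² = |d^2_{-1,0}(β)|² = (+0.144849)² = 0.020981 (the z-rotation phases have unit modulus)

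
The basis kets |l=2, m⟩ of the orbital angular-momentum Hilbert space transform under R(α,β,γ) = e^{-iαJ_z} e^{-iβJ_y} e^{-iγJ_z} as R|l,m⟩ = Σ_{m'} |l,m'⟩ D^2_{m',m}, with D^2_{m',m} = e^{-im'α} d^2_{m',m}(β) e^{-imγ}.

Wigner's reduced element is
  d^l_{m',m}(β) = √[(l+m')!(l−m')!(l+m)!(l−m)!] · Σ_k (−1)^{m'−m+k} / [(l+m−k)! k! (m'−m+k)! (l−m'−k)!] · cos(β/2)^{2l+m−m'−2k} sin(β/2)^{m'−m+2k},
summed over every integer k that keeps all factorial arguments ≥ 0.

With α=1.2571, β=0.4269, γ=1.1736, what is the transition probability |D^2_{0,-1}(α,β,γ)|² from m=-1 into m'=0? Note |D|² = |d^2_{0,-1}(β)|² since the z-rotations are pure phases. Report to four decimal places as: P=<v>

P=0.2131

D^2_{0,-1}(1.2571,0.4269,1.1736) = e^{-i·0·1.2571}·d^2_{0,-1}(0.4269)·e^{-i·-1·1.1736}. Compute d first:
Half-angle: c=0.977306, s=0.211833. N=√(2·2·1·6)=4.898979
Admissible k: 0..1 (factorial args all ≥0)
  k=0: (−1)^1·4.8990/(2)·0.9773^3·0.2118^1 = -0.484351
  k=1: (−1)^2·4.8990/(2)·0.9773^1·0.2118^3 = +0.022755
d^2_{0,-1}(0.4269) = -0.484351 +0.022755 = -0.461596
|D^2_{0,-1}|² = |d^2_{0,-1}(β)|² = (-0.461596)² = 0.213071 (the z-rotation phases have unit modulus)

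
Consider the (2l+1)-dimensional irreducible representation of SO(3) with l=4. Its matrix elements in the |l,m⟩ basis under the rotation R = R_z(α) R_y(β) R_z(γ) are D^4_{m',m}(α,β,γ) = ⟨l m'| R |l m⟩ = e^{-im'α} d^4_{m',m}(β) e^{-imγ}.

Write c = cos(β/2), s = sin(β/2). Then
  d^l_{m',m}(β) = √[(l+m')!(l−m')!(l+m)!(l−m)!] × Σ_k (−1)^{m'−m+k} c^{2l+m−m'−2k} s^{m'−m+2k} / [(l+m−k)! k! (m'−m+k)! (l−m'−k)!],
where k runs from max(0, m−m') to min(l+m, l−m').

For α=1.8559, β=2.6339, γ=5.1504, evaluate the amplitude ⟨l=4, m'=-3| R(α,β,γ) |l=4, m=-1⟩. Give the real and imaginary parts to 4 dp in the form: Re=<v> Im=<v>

D^4_{-3,-1}(1.8559,2.6339,5.1504) = e^{-i·-3·1.8559}·d^4_{-3,-1}(2.6339)·e^{-i·-1·5.1504}. Compute d first:
With c≡cos(β/2)=0.251129 and s≡sin(β/2)=0.967954, N=[1·5040·6·120]^{1/2}=1904.940944
k: max(0,(-1)−(-3))=2 … min(4+(-1),4−(-3))=3
  k=2: (−1)^0·1904.9409/(240)·0.2511^6·0.9680^2 = +0.001865
  k=3: (−1)^1·1904.9409/(144)·0.2511^4·0.9680^4 = -0.046187
d^4_{-3,-1}(2.6339) = +0.001865 -0.046187 = -0.044322
Phases: e^{-i·(-3)·1.8559}=+0.754775-0.655984i, e^{-i·(-1)·5.1504}=+0.424139-0.905597i ⇒ D=+0.012141+0.042627i

Re=0.0121 Im=0.0426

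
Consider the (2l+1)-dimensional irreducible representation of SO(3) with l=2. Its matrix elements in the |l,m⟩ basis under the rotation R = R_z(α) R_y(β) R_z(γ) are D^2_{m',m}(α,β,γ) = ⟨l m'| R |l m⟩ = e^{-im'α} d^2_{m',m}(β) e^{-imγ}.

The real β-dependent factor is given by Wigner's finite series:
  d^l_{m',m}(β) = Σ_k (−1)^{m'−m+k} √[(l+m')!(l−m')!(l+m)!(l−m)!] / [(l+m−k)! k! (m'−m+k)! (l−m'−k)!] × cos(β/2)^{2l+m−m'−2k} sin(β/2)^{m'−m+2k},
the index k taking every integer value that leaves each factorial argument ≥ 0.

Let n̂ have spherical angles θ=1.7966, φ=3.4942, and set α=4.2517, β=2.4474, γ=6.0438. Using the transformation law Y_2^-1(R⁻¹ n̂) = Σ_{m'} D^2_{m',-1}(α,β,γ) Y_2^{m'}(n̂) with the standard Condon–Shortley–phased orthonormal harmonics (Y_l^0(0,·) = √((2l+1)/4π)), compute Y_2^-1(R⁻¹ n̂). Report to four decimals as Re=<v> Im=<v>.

Re=-0.1114 Im=0.3601

Need the full column D^2_{m',-1} for m'=−2..2 at α=4.2517, β=2.4474, γ=6.0438.
cos(β/2)=0.340169, sin(β/2)=0.940364
d^2_{-2,-1}: single k=1 term ⇒ +0.074030;  D = -0.029511+0.067894i
d^2_{-1,-1}: k∈[0..1] ⇒ +0.013390 -0.306975 = -0.293585;  D = +0.189149+0.224532i
d^2_{0,-1}: k∈[0..1] ⇒ -0.090668 +0.692881 = +0.602213;  D = +0.585040-0.142788i
d^2_{1,-1}: k∈[0..1] ⇒ +0.306975 -0.781960 = -0.474986;  D = +0.104260-0.463402i
d^2_{2,-1}: single k=0 term ⇒ -0.565735;  D = +0.439190+0.356606i
Y_2^{m'}(θ=1.7966,φ=3.4942) and Σ D·Y over m':
  (-0.0295+0.0679i)·(+0.2794-0.2378i)  (+0.1891+0.2245i)·(+0.1582-0.0582i)  (+0.5850-0.1428i)·(-0.2680+0.0000i)  (+0.1043-0.4634i)·(-0.1582-0.0582i)  (+0.4392+0.3566i)·(+0.2794+0.2378i)
Y_2^-1(R⁻¹ n̂) = -0.111449+0.360088i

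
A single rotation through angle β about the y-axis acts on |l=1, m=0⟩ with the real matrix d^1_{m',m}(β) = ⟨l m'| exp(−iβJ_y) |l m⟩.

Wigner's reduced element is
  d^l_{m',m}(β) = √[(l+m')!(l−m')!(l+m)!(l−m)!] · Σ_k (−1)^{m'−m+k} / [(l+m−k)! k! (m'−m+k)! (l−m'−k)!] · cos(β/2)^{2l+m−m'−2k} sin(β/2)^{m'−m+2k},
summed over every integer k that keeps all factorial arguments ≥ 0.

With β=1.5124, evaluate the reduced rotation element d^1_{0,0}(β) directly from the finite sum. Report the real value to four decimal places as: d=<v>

d^1_{0,0}(β=1.5124) via Wigner's sum:
With c≡cos(β/2)=0.727449 and s≡sin(β/2)=0.686162, N=[1·1·1·1]^{1/2}=1.000000
k: max(0,(0)−(0))=0 … min(1+(0),1−(0))=1
  k=0: (−1)^0·1.0000/(1)·0.7274^2·0.6862^0 = +0.529182
  k=1: (−1)^1·1.0000/(1)·0.7274^0·0.6862^2 = -0.470818
d^1_{0,0}(1.5124) = +0.529182 -0.470818 = +0.058363

d=0.0584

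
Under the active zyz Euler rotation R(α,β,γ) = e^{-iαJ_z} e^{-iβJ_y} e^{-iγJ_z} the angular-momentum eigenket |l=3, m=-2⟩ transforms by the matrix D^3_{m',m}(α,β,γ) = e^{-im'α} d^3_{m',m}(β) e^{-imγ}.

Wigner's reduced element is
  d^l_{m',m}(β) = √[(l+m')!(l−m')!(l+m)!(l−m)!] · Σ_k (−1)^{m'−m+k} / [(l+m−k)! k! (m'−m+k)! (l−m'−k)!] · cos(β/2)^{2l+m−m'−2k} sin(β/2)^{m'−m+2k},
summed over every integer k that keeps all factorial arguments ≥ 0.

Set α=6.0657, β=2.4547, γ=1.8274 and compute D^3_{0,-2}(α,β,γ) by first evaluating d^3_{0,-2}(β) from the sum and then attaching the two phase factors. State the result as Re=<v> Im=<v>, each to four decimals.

Split into d^3_{0,-2}(β=2.4547) × two z-phases.
Half-angle: c=0.336734, s=0.941600. N=√(6·6·1·120)=65.726707
k∈{0,1} keeps every argument non-negative
  k=0: (−1)^2·65.7267/(12)·0.3367^4·0.9416^2 = +0.062437
  k=1: (−1)^3·65.7267/(12)·0.3367^2·0.9416^4 = -0.488203
d^3_{0,-2}(2.4547) = +0.062437 -0.488203 = -0.425766
Phases: e^{-i·(0)·6.0657}=+1.000000+0.000000i, e^{-i·(-2)·1.8274}=-0.871174-0.490974i ⇒ D=+0.370916+0.209040i

Re=0.3709 Im=0.2090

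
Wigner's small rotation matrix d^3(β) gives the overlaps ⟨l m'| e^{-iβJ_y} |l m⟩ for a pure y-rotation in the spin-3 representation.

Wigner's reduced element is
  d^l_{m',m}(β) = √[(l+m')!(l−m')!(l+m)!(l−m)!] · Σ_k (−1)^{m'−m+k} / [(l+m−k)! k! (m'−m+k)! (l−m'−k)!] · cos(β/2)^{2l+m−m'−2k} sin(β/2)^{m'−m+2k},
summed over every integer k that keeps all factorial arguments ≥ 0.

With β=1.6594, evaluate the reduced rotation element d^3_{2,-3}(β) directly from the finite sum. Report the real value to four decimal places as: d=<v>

d^3_{2,-3}(β=1.6594) via Wigner's sum:
c=cos(1.6594/2)=0.675097, s=sin(1.6594/2)=0.737729; N=√[120·1·1·720]=293.938769
The bounds max(0,m−m')=0 and min(l+m,l−m')=0 give 1 term
  k=0: (−1)^5·293.9388/(120)·0.6751^1·0.7377^5 = -0.361348
d^3_{2,-3}(1.6594) = -0.361348

d=-0.3613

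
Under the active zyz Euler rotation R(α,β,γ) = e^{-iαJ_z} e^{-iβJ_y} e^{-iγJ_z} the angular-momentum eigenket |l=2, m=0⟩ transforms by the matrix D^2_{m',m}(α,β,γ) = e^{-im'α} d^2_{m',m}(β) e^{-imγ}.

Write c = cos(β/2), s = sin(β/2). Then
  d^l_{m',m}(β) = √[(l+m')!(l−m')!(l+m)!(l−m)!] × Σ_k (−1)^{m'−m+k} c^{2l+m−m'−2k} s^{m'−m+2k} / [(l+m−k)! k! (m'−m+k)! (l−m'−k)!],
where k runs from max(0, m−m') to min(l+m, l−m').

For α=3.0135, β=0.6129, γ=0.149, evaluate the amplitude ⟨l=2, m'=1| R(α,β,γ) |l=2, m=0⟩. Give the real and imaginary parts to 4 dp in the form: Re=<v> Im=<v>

Re=0.5716 Im=0.0736

Split into d^2_{1,0}(β=0.6129) × two z-phases.
Half-angle: c=0.953411, s=0.301676. N=√(6·1·2·2)=4.898979
k∈{0,1} keeps every argument non-negative
  k=0: (−1)^1·4.8990/(2)·0.9534^3·0.3017^1 = -0.640407
  k=1: (−1)^2·4.8990/(2)·0.9534^1·0.3017^3 = +0.064118
d^2_{1,0}(0.6129) = -0.640407 +0.064118 = -0.576289
D = (-0.991807-0.127743i)·(-0.576289)·(+1.000000+0.000000i) = +0.571568+0.073617i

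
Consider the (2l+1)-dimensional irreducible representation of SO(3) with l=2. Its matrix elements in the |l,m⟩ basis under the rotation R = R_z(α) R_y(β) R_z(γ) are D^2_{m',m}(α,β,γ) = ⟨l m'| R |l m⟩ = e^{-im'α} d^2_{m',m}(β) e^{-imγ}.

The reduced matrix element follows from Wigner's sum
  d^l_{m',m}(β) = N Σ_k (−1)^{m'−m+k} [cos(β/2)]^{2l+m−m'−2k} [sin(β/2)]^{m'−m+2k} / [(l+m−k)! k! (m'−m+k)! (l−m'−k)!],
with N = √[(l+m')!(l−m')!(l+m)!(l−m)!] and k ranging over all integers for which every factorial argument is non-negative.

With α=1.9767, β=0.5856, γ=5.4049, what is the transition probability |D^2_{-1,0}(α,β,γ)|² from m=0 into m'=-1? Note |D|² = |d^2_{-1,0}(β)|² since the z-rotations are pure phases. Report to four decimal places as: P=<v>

First d^2_{-1,0}(β=0.5856), then the phase factors e^{-i(-1)α} and e^{-i(0)γ}:
Half-angle: c=0.957439, s=0.288634. N=√(1·6·2·2)=4.898979
The bounds max(0,m−m')=1 and min(l+m,l−m')=2 give 2 terms
  k=1: (−1)^0·4.8990/(2)·0.9574^3·0.2886^1 = +0.620522
  k=2: (−1)^1·4.8990/(2)·0.9574^1·0.2886^3 = -0.056394
d^2_{-1,0}(0.5856) = +0.620522 -0.056394 = +0.564129
|D^2_{-1,0}|² = |d^2_{-1,0}(β)|² = (+0.564129)² = 0.318241 (the z-rotation phases have unit modulus)

P=0.3182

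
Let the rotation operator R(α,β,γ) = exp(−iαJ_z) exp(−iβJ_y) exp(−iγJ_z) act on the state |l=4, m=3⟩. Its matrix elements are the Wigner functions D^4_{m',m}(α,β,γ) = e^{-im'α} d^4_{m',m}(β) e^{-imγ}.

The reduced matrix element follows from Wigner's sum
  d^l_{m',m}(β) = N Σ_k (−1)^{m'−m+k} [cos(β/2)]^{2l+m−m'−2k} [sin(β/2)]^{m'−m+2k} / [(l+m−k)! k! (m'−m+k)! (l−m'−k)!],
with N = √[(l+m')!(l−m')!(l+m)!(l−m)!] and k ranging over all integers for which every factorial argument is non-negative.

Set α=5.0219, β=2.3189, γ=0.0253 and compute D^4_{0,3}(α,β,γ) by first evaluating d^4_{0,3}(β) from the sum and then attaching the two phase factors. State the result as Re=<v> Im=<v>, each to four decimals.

First d^4_{0,3}(β=2.3189), then the phase factors e^{-i(0)α} and e^{-i(3)γ}:
c=cos(2.3189/2)=0.399844, s=sin(2.3189/2)=0.916583; N=√[24·24·5040·1]=1703.830978
k: max(0,(3)−(0))=3 … min(4+(3),4−(0))=4
  k=3: (−1)^0·1703.8310/(144)·0.3998^5·0.9166^3 = +0.093117
  k=4: (−1)^1·1703.8310/(144)·0.3998^3·0.9166^5 = -0.489322
d^4_{0,3}(2.3189) = +0.093117 -0.489322 = -0.396204
D = (+1.000000+0.000000i)·(-0.396204)·(+0.997121-0.075827i) = -0.395064+0.030043i

Re=-0.3951 Im=0.0300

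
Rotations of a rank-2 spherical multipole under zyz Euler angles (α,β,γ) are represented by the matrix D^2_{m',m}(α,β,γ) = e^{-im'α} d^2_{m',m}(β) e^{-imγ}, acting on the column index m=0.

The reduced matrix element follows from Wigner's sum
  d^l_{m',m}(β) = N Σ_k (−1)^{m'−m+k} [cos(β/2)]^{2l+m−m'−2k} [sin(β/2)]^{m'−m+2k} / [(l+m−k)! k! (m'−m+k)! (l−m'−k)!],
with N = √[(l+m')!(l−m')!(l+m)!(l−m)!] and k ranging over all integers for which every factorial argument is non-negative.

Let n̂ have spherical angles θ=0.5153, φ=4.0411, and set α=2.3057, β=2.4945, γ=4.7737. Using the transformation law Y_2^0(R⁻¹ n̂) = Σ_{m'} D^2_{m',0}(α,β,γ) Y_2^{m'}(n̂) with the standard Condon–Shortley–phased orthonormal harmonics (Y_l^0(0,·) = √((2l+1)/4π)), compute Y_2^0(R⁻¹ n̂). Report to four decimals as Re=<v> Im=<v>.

Re=0.2068 Im=0.0000

Need the full column D^2_{m',0} for m'=−2..2 at α=2.3057, β=2.4945, γ=4.7737.
cos(β/2)=0.317931, sin(β/2)=0.948114
d^2_{-2,0}: single k=2 term ⇒ +0.222568;  D = -0.022439-0.221434i
d^2_{-1,0}: k∈[1..2] ⇒ +0.074634 -0.663728 = -0.589094;  D = +0.394997-0.437046i
d^2_{0,0}: k∈[0..2] ⇒ +0.010217 -0.363451 +0.808057 = +0.454823;  D = +0.454823+0.000000i
d^2_{1,0}: k∈[0..1] ⇒ -0.074634 +0.663728 = +0.589094;  D = -0.394997-0.437046i
d^2_{2,0}: single k=0 term ⇒ +0.222568;  D = -0.022439+0.221434i
Y_2^{m'}(θ=0.5153,φ=4.0411) and Σ D·Y over m':
  (-0.0224-0.2214i)·(-0.0212-0.0914i)  (+0.3950-0.4370i)·(-0.2060+0.2594i)  (+0.4548+0.0000i)·(+0.4010+0.0000i)  (-0.3950-0.4370i)·(+0.2060+0.2594i)  (-0.0224+0.2214i)·(-0.0212+0.0914i)
Y_2^0(R⁻¹ n̂) = +0.206828+0.000000i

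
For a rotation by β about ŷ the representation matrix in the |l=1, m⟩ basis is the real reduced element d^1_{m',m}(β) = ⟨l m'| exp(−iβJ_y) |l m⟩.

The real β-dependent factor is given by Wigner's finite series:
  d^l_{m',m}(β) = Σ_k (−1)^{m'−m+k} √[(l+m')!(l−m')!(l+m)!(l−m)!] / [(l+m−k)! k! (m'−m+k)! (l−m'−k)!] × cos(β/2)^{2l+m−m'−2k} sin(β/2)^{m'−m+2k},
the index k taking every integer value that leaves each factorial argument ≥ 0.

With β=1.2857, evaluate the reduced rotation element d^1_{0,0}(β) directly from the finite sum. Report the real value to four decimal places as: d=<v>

d=0.2812

d^1_{0,0}(β=1.2857) via Wigner's sum:
With c≡cos(β/2)=0.800390 and s≡sin(β/2)=0.599479, N=[1·1·1·1]^{1/2}=1.000000
k: max(0,(0)−(0))=0 … min(1+(0),1−(0))=1
  k=0: (−1)^0·1.0000/(1)·0.8004^2·0.5995^0 = +0.640625
  k=1: (−1)^1·1.0000/(1)·0.8004^0·0.5995^2 = -0.359375
d^1_{0,0}(1.2857) = +0.640625 -0.359375 = +0.281250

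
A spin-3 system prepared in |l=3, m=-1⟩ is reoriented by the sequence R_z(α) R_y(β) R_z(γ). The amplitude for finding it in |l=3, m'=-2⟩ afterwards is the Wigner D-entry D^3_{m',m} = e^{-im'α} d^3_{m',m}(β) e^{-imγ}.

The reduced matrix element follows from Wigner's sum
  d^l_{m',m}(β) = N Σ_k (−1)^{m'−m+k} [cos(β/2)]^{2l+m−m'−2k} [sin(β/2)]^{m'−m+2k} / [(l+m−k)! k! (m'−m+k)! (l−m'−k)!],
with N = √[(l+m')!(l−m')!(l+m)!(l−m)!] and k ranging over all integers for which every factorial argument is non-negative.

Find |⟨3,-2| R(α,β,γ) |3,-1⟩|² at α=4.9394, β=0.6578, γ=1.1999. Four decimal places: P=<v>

First d^3_{-2,-1}(β=0.6578), then the phase factors e^{-i(-2)α} and e^{-i(-1)γ}:
c=cos(0.6578/2)=0.946398, s=sin(0.6578/2)=0.323002; N=√[1·120·2·24]=75.894664
The bounds max(0,m−m')=1 and min(l+m,l−m')=2 give 2 terms
  k=1: (−1)^0·75.8947/(24)·0.9464^5·0.3230^1 = +0.775488
  k=2: (−1)^1·75.8947/(12)·0.9464^3·0.3230^3 = -0.180663
d^3_{-2,-1}(0.6578) = +0.775488 -0.180663 = +0.594825
|D^3_{-2,-1}|² = |d^3_{-2,-1}(β)|² = (+0.594825)² = 0.353817 (the z-rotation phases have unit modulus)

P=0.3538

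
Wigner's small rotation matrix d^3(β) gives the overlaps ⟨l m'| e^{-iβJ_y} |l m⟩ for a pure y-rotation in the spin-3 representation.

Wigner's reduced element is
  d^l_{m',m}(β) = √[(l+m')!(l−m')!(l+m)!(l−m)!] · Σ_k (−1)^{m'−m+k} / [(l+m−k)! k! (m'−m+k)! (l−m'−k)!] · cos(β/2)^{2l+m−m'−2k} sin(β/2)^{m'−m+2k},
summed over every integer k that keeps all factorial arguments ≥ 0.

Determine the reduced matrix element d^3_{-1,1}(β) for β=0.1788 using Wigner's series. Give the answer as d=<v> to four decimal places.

d=0.0466

d^3_{-1,1}(β=0.1788) via Wigner's sum:
c=cos(0.1788/2)=0.996006, s=sin(0.1788/2)=0.089281; N=√[2·24·24·2]=48.000000
k: max(0,(1)−(-1))=2 … min(3+(1),3−(-1))=4
  k=2: (−1)^0·48.0000/(8)·0.9960^4·0.0893^2 = +0.047067
  k=3: (−1)^1·48.0000/(6)·0.9960^2·0.0893^4 = -0.000504
  k=4: (−1)^2·48.0000/(48)·0.9960^0·0.0893^6 = +0.000001
d^3_{-1,1}(0.1788) = +0.047067 -0.000504 +0.000001 = +0.046563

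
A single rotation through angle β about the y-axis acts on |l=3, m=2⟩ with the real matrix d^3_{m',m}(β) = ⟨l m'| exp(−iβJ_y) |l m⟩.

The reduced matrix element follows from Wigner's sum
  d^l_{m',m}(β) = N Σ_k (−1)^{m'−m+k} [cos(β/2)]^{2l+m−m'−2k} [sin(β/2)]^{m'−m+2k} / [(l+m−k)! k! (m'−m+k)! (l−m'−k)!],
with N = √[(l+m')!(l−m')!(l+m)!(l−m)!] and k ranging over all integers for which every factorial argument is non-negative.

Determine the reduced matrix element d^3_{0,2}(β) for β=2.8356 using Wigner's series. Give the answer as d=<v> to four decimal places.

d=-0.1185

d^3_{0,2}(β=2.8356) via Wigner's sum:
Half-angle: c=0.152400, s=0.988319. N=√(6·6·120·1)=65.726707
k: max(0,(2)−(0))=2 … min(3+(2),3−(0))=3
  k=2: (−1)^0·65.7267/(12)·0.1524^4·0.9883^2 = +0.002886
  k=3: (−1)^1·65.7267/(12)·0.1524^2·0.9883^4 = -0.121372
d^3_{0,2}(2.8356) = +0.002886 -0.121372 = -0.118486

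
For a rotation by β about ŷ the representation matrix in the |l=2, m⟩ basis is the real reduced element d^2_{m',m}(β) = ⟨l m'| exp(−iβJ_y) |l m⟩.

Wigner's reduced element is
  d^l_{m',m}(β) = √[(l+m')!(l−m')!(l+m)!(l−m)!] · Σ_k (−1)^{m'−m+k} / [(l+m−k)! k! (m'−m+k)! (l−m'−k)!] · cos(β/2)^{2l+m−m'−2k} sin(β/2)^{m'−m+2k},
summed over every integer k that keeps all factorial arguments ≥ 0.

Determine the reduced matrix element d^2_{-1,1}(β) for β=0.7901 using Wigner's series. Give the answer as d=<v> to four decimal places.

d^2_{-1,1}(β=0.7901) via Wigner's sum:
With c≡cos(β/2)=0.922977 and s≡sin(β/2)=0.384854, N=[1·6·6·1]^{1/2}=6.000000
k∈{2,3} keeps every argument non-negative
  k=2: (−1)^0·6.0000/(2)·0.9230^2·0.3849^2 = +0.378526
  k=3: (−1)^1·6.0000/(6)·0.9230^0·0.3849^4 = -0.021937
d^2_{-1,1}(0.7901) = +0.378526 -0.021937 = +0.356589

d=0.3566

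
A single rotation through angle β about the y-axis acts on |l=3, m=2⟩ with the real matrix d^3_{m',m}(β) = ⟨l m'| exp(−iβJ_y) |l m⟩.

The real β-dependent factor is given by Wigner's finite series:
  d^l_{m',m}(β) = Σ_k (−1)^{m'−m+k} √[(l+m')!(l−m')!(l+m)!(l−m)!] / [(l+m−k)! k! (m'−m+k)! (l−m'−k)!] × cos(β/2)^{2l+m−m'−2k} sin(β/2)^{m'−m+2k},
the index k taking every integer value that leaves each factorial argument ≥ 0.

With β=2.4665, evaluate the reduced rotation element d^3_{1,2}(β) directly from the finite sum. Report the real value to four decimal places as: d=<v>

d^3_{1,2}(β=2.4665) via Wigner's sum:
c=cos(2.4665/2)=0.331173, s=sin(2.4665/2)=0.943570; N=√[24·2·120·1]=75.894664
k: max(0,(2)−(1))=1 … min(3+(2),3−(1))=2
  k=1: (−1)^0·75.8947/(24)·0.3312^5·0.9436^1 = +0.011886
  k=2: (−1)^1·75.8947/(12)·0.3312^3·0.9436^3 = -0.192982
d^3_{1,2}(2.4665) = +0.011886 -0.192982 = -0.181096

d=-0.1811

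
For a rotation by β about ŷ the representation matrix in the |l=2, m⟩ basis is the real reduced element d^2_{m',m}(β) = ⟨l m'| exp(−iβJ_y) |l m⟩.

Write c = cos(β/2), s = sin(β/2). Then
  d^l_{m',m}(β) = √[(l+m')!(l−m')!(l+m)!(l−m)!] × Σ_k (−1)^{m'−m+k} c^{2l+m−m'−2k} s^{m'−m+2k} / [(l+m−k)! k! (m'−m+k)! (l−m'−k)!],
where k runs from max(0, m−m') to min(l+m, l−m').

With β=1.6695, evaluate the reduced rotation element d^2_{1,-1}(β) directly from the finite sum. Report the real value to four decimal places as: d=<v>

d=0.4410

d^2_{1,-1}(β=1.6695) via Wigner's sum:
Half-angle: c=0.671363, s=0.741129. N=√(6·1·1·6)=6.000000
k: max(0,(-1)−(1))=0 … min(2+(-1),2−(1))=1
  k=0: (−1)^2·6.0000/(2)·0.6714^2·0.7411^2 = +0.742717
  k=1: (−1)^3·6.0000/(6)·0.6714^0·0.7411^4 = -0.301699
d^2_{1,-1}(1.6695) = +0.742717 -0.301699 = +0.441017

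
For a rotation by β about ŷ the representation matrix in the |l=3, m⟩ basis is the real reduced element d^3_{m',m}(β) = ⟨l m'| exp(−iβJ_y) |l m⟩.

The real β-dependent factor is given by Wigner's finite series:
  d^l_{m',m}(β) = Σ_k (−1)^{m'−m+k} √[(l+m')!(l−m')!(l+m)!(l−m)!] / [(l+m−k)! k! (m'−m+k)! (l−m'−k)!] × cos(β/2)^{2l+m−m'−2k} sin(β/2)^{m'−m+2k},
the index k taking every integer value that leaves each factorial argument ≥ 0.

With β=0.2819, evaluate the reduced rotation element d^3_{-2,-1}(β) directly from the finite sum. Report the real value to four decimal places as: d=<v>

d=0.4056

d^3_{-2,-1}(β=0.2819) via Wigner's sum:
Half-angle: c=0.990083, s=0.140484. N=√(1·120·2·24)=75.894664
k∈{1,2} keeps every argument non-negative
  k=1: (−1)^0·75.8947/(24)·0.9901^5·0.1405^1 = +0.422653
  k=2: (−1)^1·75.8947/(12)·0.9901^3·0.1405^3 = -0.017019
d^3_{-2,-1}(0.2819) = +0.422653 -0.017019 = +0.405635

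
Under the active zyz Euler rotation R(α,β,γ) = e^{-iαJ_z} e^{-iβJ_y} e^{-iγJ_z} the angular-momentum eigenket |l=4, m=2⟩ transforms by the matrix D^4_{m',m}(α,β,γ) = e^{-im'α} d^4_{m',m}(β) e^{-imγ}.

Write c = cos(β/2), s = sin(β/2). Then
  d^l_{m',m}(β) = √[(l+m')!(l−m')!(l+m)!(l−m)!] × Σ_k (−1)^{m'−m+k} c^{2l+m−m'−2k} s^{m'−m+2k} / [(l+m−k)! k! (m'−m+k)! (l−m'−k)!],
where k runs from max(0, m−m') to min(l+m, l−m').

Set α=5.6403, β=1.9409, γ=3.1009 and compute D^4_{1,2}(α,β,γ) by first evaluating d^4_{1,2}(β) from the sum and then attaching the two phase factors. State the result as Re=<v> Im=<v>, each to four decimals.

Split into d^4_{1,2}(β=1.9409) × two z-phases.
Half-angle: c=0.564928, s=0.825140. N=√(120·6·720·2)=1018.233765
k∈{1,2,3} keeps every argument non-negative
  k=1: (−1)^0·1018.2338/(240)·0.5649^7·0.8251^1 = +0.064286
  k=2: (−1)^1·1018.2338/(48)·0.5649^5·0.8251^3 = -0.685734
  k=3: (−1)^2·1018.2338/(72)·0.5649^3·0.8251^5 = +0.975289
d^4_{1,2}(1.9409) = +0.064286 -0.685734 +0.975289 = +0.353841
D = (+0.800369+0.599507i)·(+0.353841)·(+0.996690+0.081295i) = +0.265021+0.234451i

Re=0.2650 Im=0.2345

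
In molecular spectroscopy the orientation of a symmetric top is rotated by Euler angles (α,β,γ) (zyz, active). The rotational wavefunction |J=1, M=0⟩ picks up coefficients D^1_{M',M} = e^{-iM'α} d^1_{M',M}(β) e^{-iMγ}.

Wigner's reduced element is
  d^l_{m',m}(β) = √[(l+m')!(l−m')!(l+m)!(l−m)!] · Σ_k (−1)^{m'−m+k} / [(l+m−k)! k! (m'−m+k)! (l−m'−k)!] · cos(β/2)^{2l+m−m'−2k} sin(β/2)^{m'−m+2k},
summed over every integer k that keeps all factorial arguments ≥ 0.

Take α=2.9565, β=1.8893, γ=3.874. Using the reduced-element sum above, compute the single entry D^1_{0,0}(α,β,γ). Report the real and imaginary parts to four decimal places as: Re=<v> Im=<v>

Re=-0.3131 Im=0.0000

First d^1_{0,0}(β=1.8893), then the phase factors e^{-i(0)α} and e^{-i(0)γ}:
With c≡cos(β/2)=0.586027 and s≡sin(β/2)=0.810292, N=[1·1·1·1]^{1/2}=1.000000
The bounds max(0,m−m')=0 and min(l+m,l−m')=1 give 2 terms
  k=0: (−1)^0·1.0000/(1)·0.5860^2·0.8103^0 = +0.343427
  k=1: (−1)^1·1.0000/(1)·0.5860^0·0.8103^2 = -0.656573
d^1_{0,0}(1.8893) = +0.343427 -0.656573 = -0.313146
Phases: e^{-i·(0)·2.9565}=+1.000000+0.000000i, e^{-i·(0)·3.874}=+1.000000+0.000000i ⇒ D=-0.313146+0.000000i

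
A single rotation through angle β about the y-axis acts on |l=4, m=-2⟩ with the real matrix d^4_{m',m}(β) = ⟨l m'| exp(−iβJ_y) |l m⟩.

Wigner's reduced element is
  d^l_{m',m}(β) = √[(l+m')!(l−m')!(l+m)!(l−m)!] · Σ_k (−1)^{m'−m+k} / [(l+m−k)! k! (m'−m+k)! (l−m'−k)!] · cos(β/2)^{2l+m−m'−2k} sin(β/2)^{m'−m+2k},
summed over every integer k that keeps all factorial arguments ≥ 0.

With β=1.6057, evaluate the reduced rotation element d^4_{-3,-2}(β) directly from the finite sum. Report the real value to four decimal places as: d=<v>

d^4_{-3,-2}(β=1.6057) via Wigner's sum:
c=cos(1.6057/2)=0.694659, s=sin(1.6057/2)=0.719339; N=√[1·5040·2·720]=2693.993318
k∈{1,2} keeps every argument non-negative
  k=1: (−1)^0·2693.9933/(720)·0.6947^7·0.7193^1 = +0.210088
  k=2: (−1)^1·2693.9933/(240)·0.6947^5·0.7193^3 = -0.675842
d^4_{-3,-2}(1.6057) = +0.210088 -0.675842 = -0.465754

d=-0.4658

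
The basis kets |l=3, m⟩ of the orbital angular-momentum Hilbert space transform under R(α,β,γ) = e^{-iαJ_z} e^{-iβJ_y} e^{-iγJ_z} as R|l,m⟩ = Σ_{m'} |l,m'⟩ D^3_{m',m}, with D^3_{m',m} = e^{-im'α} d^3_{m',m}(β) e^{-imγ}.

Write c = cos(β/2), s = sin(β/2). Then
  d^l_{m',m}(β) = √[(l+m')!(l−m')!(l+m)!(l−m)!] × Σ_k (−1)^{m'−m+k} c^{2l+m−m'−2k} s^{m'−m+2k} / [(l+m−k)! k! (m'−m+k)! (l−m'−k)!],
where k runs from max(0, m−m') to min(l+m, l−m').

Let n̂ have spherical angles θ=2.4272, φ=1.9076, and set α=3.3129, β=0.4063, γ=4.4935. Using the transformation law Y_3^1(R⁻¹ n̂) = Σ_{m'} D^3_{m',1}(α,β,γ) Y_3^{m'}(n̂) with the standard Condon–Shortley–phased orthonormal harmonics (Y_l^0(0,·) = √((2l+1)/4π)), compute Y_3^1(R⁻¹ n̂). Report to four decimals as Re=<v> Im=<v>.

Re=-0.1973 Im=-0.1915

Need the full column D^3_{m',1} for m'=−3..3 at α=3.3129, β=0.4063, γ=4.4935.
cos(β/2)=0.979436, sin(β/2)=0.201756
d^3_{-3,1}: single k=4 term ⇒ +0.006156;  D = +0.004118-0.004576i
d^3_{-2,1}: k∈[3..4] ⇒ +0.048802 -0.001035 = +0.047766;  D = -0.025434+0.040432i
d^3_{-1,1}: k∈[2..4] ⇒ +0.224753 -0.012716 +0.000067 = +0.212105;  D = +0.080678-0.196162i
d^3_{0,1}: k∈[1..3] ⇒ +0.629936 -0.080189 +0.001134 = +0.550881;  D = -0.119621+0.537736i
d^3_{1,1}: k∈[0..2] ⇒ +0.882787 -0.299671 +0.009537 = +0.592653;  D = +0.028189-0.591982i
d^3_{2,1}: k∈[0..1] ⇒ -0.575050 +0.048802 = -0.526248;  D = -0.064944-0.522226i
d^3_{3,1}: single k=0 term ⇒ +0.145078;  D = -0.042184-0.138809i
Y_3^{m'}(θ=2.4272,φ=1.9076) and Σ D·Y over m':
  (+0.0041-0.0046i)·(+0.0994+0.0624i)  (-0.0254+0.0404i)·(+0.2590-0.2067i)  (+0.0807-0.1962i)·(-0.1297-0.3705i)  (-0.1196+0.5377i)·(+0.0412+0.0000i)  (+0.0282-0.5920i)·(+0.1297-0.3705i)  (-0.0649-0.5222i)·(+0.2590+0.2067i)  (-0.0422-0.1388i)·(-0.0994+0.0624i)
Y_3^1(R⁻¹ n̂) = -0.197264-0.191514i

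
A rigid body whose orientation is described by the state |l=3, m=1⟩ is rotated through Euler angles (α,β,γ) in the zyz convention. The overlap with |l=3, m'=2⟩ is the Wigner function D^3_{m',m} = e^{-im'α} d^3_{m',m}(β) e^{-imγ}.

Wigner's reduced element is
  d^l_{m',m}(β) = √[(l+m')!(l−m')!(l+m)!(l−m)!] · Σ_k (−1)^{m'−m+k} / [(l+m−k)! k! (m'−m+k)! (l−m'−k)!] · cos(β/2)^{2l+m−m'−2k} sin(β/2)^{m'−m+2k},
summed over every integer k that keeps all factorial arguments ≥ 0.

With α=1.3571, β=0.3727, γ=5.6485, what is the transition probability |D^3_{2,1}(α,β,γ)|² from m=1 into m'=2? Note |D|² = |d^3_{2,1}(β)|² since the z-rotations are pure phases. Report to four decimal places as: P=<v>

Split into d^3_{2,1}(β=0.3727) × two z-phases.
Half-angle: c=0.982687, s=0.185273. N=√(120·1·24·2)=75.894664
k: max(0,(1)−(2))=0 … min(3+(1),3−(2))=1
  k=0: (−1)^1·75.8947/(24)·0.9827^5·0.1853^1 = -0.536895
  k=1: (−1)^2·75.8947/(12)·0.9827^3·0.1853^3 = +0.038169
d^3_{2,1}(0.3727) = -0.536895 +0.038169 = -0.498725
|D^3_{2,1}|² = |d^3_{2,1}(β)|² = (-0.498725)² = 0.248727 (the z-rotation phases have unit modulus)

P=0.2487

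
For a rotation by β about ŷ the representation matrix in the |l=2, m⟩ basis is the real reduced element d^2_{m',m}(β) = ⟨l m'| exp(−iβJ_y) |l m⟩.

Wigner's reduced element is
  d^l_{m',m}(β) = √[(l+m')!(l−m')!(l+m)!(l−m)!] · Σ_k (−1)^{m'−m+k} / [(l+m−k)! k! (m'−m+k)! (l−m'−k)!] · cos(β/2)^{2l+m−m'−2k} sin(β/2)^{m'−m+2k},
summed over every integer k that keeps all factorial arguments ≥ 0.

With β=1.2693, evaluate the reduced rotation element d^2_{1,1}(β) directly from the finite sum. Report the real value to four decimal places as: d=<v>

d=-0.2633

d^2_{1,1}(β=1.2693) via Wigner's sum:
c=cos(1.2693/2)=0.805279, s=sin(1.2693/2)=0.592896; N=√[6·1·6·1]=6.000000
k: max(0,(1)−(1))=0 … min(2+(1),2−(1))=1
  k=0: (−1)^0·6.0000/(6)·0.8053^4·0.5929^0 = +0.420519
  k=1: (−1)^1·6.0000/(2)·0.8053^2·0.5929^2 = -0.683866
d^2_{1,1}(1.2693) = +0.420519 -0.683866 = -0.263346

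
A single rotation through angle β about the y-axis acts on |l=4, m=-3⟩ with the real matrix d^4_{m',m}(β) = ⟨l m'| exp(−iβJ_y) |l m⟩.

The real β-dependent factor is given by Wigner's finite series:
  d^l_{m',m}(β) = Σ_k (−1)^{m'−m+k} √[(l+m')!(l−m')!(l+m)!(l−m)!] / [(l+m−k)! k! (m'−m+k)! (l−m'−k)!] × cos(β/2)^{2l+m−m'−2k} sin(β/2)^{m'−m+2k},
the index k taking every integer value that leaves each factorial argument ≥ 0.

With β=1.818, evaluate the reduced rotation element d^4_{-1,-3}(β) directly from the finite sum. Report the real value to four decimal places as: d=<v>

d=-0.4647

d^4_{-1,-3}(β=1.818) via Wigner's sum:
Half-angle: c=0.614535, s=0.788890. N=√(6·120·1·5040)=1904.940944
Admissible k: 0..1 (factorial args all ≥0)
  k=0: (−1)^2·1904.9409/(240)·0.6145^6·0.7889^2 = +0.266062
  k=1: (−1)^3·1904.9409/(144)·0.6145^4·0.7889^4 = -0.730752
d^4_{-1,-3}(1.818) = +0.266062 -0.730752 = -0.464691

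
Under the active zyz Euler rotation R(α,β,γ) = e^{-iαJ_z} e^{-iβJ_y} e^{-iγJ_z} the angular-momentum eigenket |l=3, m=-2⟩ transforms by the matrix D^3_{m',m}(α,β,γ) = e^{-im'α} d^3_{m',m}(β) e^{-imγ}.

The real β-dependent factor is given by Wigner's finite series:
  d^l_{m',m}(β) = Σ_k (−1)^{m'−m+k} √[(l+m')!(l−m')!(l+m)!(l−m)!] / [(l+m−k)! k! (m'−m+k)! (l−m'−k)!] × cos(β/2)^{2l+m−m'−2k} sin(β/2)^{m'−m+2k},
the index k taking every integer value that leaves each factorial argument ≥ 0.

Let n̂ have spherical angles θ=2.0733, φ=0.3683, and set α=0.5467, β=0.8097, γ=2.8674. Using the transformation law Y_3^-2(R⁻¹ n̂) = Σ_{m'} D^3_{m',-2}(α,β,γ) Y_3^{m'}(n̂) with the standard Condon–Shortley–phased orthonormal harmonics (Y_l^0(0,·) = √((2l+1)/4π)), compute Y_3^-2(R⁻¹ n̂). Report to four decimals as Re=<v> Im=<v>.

Need the full column D^3_{m',-2} for m'=−3..3 at α=0.5467, β=0.8097, γ=2.8674.
cos(β/2)=0.919161, sin(β/2)=0.393881
d^3_{-3,-2}: single k=1 term ⇒ +0.632994;  D = +0.291788+0.561731i
d^3_{-2,-2}: k∈[0..1] ⇒ +0.603047 -0.553691 = +0.049356;  D = +0.042205+0.025588i
d^3_{-1,-2}: k∈[0..1] ⇒ -0.817192 +0.300124 = -0.517068;  D = -0.517067+0.000871i
d^3_{0,-2}: k∈[0..1] ⇒ +0.606538 -0.111379 = +0.495158;  D = +0.422552-0.258131i
d^3_{1,-2}: k∈[0..1] ⇒ -0.300124 +0.027556 = -0.272568;  D = -0.124828+0.242304i
d^3_{2,-2}: k∈[0..1] ⇒ +0.101675 -0.003734 = +0.097941;  D = -0.006947-0.097694i
d^3_{3,-2}: single k=0 term ⇒ -0.021345;  D = +0.012362+0.017401i
Y_3^{m'}(θ=2.0733,φ=0.3683) and Σ D·Y over m':
  (+0.2918+0.5617i)·(+0.1262-0.2509i)  (+0.0422+0.0256i)·(-0.2800+0.2540i)  (-0.5171+0.0009i)·(+0.0422-0.0163i)  (+0.4226-0.2581i)·(+0.3307+0.0000i)  (-0.1248+0.2423i)·(-0.0422-0.0163i)  (-0.0069-0.0977i)·(-0.2800-0.2540i)  (+0.0124+0.0174i)·(-0.1262-0.2509i)
Y_3^-2(R⁻¹ n̂) = +0.266529-0.060075i

Re=0.2665 Im=-0.0601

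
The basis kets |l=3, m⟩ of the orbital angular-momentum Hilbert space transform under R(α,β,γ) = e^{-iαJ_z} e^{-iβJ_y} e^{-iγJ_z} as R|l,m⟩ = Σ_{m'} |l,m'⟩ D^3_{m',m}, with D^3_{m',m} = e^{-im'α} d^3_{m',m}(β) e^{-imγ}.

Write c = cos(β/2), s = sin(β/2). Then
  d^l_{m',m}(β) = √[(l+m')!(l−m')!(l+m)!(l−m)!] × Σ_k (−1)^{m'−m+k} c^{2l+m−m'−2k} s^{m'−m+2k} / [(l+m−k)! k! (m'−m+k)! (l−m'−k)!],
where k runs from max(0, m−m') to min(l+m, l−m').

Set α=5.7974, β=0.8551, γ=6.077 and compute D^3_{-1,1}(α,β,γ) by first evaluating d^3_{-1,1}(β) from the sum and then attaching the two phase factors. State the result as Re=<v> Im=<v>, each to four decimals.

Re=0.4966 Im=-0.1426

D^3_{-1,1}(5.7974,0.8551,6.077) = e^{-i·-1·5.7974}·d^3_{-1,1}(0.8551)·e^{-i·1·6.077}. Compute d first:
Half-angle: c=0.909984, s=0.414643. N=√(2·24·24·2)=48.000000
k∈{2,3,4} keeps every argument non-negative
  k=2: (−1)^0·48.0000/(8)·0.9100^4·0.4146^2 = +0.707351
  k=3: (−1)^1·48.0000/(6)·0.9100^2·0.4146^4 = -0.195818
  k=4: (−1)^2·48.0000/(48)·0.9100^0·0.4146^6 = +0.005082
d^3_{-1,1}(0.8551) = +0.707351 -0.195818 +0.005082 = +0.516614
Phases: e^{-i·(-1)·5.7974}=+0.884309-0.466903i, e^{-i·(1)·6.077}=+0.978819+0.204728i ⇒ D=+0.496552-0.142571i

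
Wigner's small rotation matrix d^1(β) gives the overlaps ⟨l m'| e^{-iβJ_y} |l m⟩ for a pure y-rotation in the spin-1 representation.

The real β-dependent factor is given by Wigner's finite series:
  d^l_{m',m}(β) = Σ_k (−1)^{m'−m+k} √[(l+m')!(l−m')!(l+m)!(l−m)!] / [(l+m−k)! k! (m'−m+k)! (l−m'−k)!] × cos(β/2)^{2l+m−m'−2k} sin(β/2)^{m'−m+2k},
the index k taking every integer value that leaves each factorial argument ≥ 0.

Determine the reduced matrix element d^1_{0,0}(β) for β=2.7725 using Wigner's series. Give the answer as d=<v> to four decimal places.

d^1_{0,0}(β=2.7725) via Wigner's sum:
Half-angle: c=0.183501, s=0.983020. N=√(1·1·1·1)=1.000000
Admissible k: 0..1 (factorial args all ≥0)
  k=0: (−1)^0·1.0000/(1)·0.1835^2·0.9830^0 = +0.033672
  k=1: (−1)^1·1.0000/(1)·0.1835^0·0.9830^2 = -0.966328
d^1_{0,0}(2.7725) = +0.033672 -0.966328 = -0.932655

d=-0.9327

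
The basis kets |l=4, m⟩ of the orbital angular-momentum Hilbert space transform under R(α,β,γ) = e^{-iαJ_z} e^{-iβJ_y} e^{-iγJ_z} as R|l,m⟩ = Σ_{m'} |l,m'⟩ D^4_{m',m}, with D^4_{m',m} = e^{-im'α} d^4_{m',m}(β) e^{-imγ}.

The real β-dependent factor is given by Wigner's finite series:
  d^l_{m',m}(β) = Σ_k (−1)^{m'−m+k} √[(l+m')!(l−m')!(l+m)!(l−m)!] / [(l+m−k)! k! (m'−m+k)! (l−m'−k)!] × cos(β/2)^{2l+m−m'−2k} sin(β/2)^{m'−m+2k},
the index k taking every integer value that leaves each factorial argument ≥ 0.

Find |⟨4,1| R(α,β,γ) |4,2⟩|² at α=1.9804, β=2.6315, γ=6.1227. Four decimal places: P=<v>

Split into d^4_{1,2}(β=2.6315) × two z-phases.
Half-angle: c=0.252290, s=0.967652. N=√(120·6·720·2)=1018.233765
k: max(0,(2)−(1))=1 … min(4+(2),4−(1))=3
  k=1: (−1)^0·1018.2338/(240)·0.2523^7·0.9677^1 = +0.000267
  k=2: (−1)^1·1018.2338/(48)·0.2523^5·0.9677^3 = -0.019646
  k=3: (−1)^2·1018.2338/(72)·0.2523^3·0.9677^5 = +0.192669
d^4_{1,2}(2.6315) = +0.000267 -0.019646 +0.192669 = +0.173290
|D^4_{1,2}|² = |d^4_{1,2}(β)|² = (+0.173290)² = 0.030030 (the z-rotation phases have unit modulus)

P=0.0300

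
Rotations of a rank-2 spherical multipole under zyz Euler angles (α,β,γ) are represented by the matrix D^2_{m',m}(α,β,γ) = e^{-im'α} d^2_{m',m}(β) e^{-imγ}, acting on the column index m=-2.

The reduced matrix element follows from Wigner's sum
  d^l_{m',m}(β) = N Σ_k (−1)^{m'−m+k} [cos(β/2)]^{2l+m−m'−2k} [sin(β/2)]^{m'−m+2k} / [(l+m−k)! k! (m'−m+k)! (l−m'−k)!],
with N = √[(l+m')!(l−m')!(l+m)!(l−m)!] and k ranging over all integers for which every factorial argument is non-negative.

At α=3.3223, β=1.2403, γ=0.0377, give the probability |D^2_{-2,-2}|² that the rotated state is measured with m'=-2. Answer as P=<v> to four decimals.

P=0.1924

D^2_{-2,-2}(3.3223,1.2403,0.0377) = e^{-i·-2·3.3223}·d^2_{-2,-2}(1.2403)·e^{-i·-2·0.0377}. Compute d first:
c=cos(1.2403/2)=0.813791, s=sin(1.2403/2)=0.581157; N=√[1·24·1·24]=24.000000
The bounds max(0,m−m')=0 and min(l+m,l−m')=0 give 1 term
  k=0: (−1)^0·24.0000/(24)·0.8138^4·0.5812^0 = +0.438583
d^2_{-2,-2}(1.2403) = +0.438583
|D^2_{-2,-2}|² = |d^2_{-2,-2}(β)|² = (+0.438583)² = 0.192355 (the z-rotation phases have unit modulus)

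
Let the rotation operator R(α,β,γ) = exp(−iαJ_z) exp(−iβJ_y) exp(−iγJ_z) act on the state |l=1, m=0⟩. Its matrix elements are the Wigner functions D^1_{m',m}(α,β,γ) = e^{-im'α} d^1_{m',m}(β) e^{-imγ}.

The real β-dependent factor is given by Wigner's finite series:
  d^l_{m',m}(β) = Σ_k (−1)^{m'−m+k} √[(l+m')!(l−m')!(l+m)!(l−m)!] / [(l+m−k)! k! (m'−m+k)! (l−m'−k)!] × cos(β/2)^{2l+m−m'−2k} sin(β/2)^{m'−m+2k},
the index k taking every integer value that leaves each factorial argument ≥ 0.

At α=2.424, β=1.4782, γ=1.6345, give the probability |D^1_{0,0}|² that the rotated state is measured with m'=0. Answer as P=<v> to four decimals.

First d^1_{0,0}(β=1.4782), then the phase factors e^{-i(0)α} and e^{-i(0)γ}:
c=cos(1.4782/2)=0.739075, s=sin(1.4782/2)=0.673623; N=√[1·1·1·1]=1.000000
The bounds max(0,m−m')=0 and min(l+m,l−m')=1 give 2 terms
  k=0: (−1)^0·1.0000/(1)·0.7391^2·0.6736^0 = +0.546232
  k=1: (−1)^1·1.0000/(1)·0.7391^0·0.6736^2 = -0.453768
d^1_{0,0}(1.4782) = +0.546232 -0.453768 = +0.092464
|D^1_{0,0}|² = |d^1_{0,0}(β)|² = (+0.092464)² = 0.008550 (the z-rotation phases have unit modulus)

P=0.0085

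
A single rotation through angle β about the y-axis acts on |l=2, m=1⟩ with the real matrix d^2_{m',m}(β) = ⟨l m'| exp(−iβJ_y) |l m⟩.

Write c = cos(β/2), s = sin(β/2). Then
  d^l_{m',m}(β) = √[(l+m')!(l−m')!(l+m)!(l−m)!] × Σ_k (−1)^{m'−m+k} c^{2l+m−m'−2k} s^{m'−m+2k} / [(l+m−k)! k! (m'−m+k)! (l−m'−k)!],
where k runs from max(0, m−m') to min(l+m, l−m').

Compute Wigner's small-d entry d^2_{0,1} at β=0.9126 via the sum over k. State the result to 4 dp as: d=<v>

d=0.5927

d^2_{0,1}(β=0.9126) via Wigner's sum:
With c≡cos(β/2)=0.897689 and s≡sin(β/2)=0.440630, N=[2·2·6·1]^{1/2}=4.898979
Admissible k: 1..2 (factorial args all ≥0)
  k=1: (−1)^0·4.8990/(2)·0.8977^3·0.4406^1 = +0.780777
  k=2: (−1)^1·4.8990/(2)·0.8977^1·0.4406^3 = -0.188115
d^2_{0,1}(0.9126) = +0.780777 -0.188115 = +0.592662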